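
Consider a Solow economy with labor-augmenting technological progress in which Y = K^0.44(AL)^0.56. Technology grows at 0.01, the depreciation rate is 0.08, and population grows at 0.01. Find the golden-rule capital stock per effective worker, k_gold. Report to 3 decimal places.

k_gold ≈ 14.094

The effective depreciation rate is n + g + δ = 0.01 + 0.01 + 0.08 = 0.1.
Setting f'(k) = n+g+δ gives 0.44·k^(0.44−1) = 0.1, hence k_gold = (0.44/0.1)^(1/0.56) ≈ 14.0936.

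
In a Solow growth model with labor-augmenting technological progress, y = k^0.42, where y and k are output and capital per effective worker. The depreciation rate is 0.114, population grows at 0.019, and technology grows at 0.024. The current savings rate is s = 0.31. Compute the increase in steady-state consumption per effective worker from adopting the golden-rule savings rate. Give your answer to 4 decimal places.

Δc ≈ 0.0534

n + g + δ = 0.019 + 0.024 + 0.114 = 0.157.
Current steady state (s = 0.31): k* = (0.31/0.157)^(1/0.58) ≈ 3.2316, y* = 3.2316^0.42 ≈ 1.6366, c* = (1−0.31)·1.6366 ≈ 1.1293.
Golden rule sets MPK = n+g+δ: 0.42·k^(0.42−1) = 0.157, so k_gold = (0.42/0.157)^(1/0.58) ≈ 5.4552.
y_gold = 5.4552^0.42 ≈ 2.0392, c_gold = y_gold − 0.157·k_gold ≈ 1.1827.
Gain: Δc = 1.1827 − 1.1293 ≈ 0.0534.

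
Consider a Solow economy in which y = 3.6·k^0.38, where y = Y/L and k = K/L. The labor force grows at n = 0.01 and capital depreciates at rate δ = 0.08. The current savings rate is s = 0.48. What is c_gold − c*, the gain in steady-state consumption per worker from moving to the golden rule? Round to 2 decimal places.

Break-even investment rate: n + δ = 0.01 + 0.08 = 0.09.
Current steady state (s = 0.48): k* = (0.48·3.6/0.09)^(1/0.62) ≈ 117.4467, y* = 3.6·117.4467^0.38 ≈ 22.0212, c* = (1−0.48)·22.0212 ≈ 11.4510.
Maximizing c = f(k) − (n+δ)·k gives f'(k) = n+δ, i.e. 0.38·3.6·k^(0.38−1) = 0.09, so k_gold = (0.38·3.6/0.09)^(1/0.62) ≈ 80.5748.
y_gold = 3.6·80.5748^0.38 ≈ 19.0835, c_gold = y_gold − 0.09·k_gold ≈ 11.8318.
Gain: Δc = 11.8318 − 11.4510 ≈ 0.3807.

Δc ≈ 0.38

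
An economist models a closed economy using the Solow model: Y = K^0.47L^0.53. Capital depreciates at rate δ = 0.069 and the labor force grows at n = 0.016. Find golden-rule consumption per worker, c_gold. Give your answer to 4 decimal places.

n + δ = 0.016 + 0.069 = 0.085.
Setting f'(k) = n+δ gives 0.47·k^(0.47−1) = 0.085, hence k_gold = (0.47/0.085)^(1/0.53) ≈ 25.1931.
y_gold = 25.1931^0.47 ≈ 4.5562.
c_gold = y_gold − (n+δ)·k_gold = 4.5562 − 0.085·25.1931 ≈ 2.4148.

c_gold ≈ 2.4148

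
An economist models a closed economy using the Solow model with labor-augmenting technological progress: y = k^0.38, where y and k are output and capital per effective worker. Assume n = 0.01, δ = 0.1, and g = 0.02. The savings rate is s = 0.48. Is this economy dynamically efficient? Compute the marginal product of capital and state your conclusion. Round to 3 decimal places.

dynamically inefficient; MPK ≈ 0.103

Break-even investment rate: n + g + δ = 0.01 + 0.02 + 0.1 = 0.13.
Steady-state k*: s·k^0.38 = 0.13·k gives k* = (0.48/0.13)^(1/0.62) ≈ 8.2224.
MPK = 0.38·8.2224^(-0.62) ≈ 0.1029.
MPK < n+g+δ = 0.13, so the economy is dynamically inefficient (over-saving).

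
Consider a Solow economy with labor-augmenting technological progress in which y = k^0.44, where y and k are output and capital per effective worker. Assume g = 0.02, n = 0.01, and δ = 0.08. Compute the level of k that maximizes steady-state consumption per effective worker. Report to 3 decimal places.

Capital per effective worker breaks even when investment replaces (n + g + δ)·k; here n + g + δ = 0.11.
Setting f'(k) = n+g+δ gives 0.44·k^(0.44−1) = 0.11, hence k_gold = (0.44/0.11)^(1/0.56) ≈ 11.8880.

k_gold ≈ 11.888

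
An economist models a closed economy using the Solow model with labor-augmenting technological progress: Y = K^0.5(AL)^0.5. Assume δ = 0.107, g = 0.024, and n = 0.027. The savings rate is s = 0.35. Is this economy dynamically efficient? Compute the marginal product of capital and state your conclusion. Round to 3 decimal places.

Capital per effective worker breaks even when investment replaces (n + g + δ)·k; here n + g + δ = 0.158.
Steady-state k*: s·k^0.5 = 0.158·k gives k* = (0.35/0.158)^(1/0.5) ≈ 4.9071.
MPK = 0.5·4.9071^(-0.5) ≈ 0.2257.
MPK > n+g+δ = 0.158, so the economy is dynamically efficient (under-saving).

dynamically efficient; MPK ≈ 0.226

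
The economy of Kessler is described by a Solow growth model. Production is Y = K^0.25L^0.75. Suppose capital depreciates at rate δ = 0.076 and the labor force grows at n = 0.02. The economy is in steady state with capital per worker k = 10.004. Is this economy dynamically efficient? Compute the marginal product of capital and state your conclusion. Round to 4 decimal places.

dynamically inefficient; MPK ≈ 0.0444

Capital per worker breaks even when investment replaces (n + δ)·k; here n + δ = 0.096.
MPK = 0.25·k^(0.25−1) = 0.25·10.004^(-0.75) ≈ 0.0444.
MPK < 0.096, so the economy is dynamically inefficient (over-saving).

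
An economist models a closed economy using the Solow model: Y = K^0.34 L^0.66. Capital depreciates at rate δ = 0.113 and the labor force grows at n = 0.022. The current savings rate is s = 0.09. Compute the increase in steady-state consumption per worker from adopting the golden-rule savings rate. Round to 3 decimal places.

Δc ≈ 0.324

The effective depreciation rate is n + δ = 0.022 + 0.113 = 0.135.
Current steady state (s = 0.09): k* = (0.09/0.135)^(1/0.66) ≈ 0.5410, y* = 0.5410^0.34 ≈ 0.8115, c* = (1−0.09)·0.8115 ≈ 0.7385.
Maximizing c = f(k) − (n+δ)·k gives f'(k) = n+δ, i.e. 0.34·k^(0.34−1) = 0.135, so k_gold = (0.34/0.135)^(1/0.66) ≈ 4.0532.
y_gold = 4.0532^0.34 ≈ 1.6094, c_gold = y_gold − 0.135·k_gold ≈ 1.0622.
Gain: Δc = 1.0622 − 0.7385 ≈ 0.3237.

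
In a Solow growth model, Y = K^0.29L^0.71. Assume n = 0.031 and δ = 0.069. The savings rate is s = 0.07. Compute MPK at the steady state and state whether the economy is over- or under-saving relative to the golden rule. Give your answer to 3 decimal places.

The effective depreciation rate is n + δ = 0.031 + 0.069 = 0.1.
Steady-state k*: s·k^0.29 = 0.1·k gives k* = (0.07/0.1)^(1/0.71) ≈ 0.6051.
MPK = 0.29·0.6051^(-0.71) ≈ 0.4143.
MPK > n+δ = 0.1, so the economy is dynamically efficient (under-saving).

under-saving; MPK ≈ 0.414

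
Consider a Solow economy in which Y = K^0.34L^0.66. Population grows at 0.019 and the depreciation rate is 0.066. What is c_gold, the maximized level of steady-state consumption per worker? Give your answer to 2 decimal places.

c_gold ≈ 1.35

n + δ = 0.019 + 0.066 = 0.085.
Setting f'(k) = n+δ gives 0.34·k^(0.34−1) = 0.085, hence k_gold = (0.34/0.085)^(1/0.66) ≈ 8.1698.
y_gold = 8.1698^0.34 ≈ 2.0425.
c_gold = y_gold − (n+δ)·k_gold = 2.0425 − 0.085·8.1698 ≈ 1.3480.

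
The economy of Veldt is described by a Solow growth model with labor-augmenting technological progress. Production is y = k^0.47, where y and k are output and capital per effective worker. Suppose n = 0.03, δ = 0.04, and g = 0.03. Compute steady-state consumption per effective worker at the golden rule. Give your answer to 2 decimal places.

c_gold ≈ 2.09

The effective depreciation rate is n + g + δ = 0.03 + 0.03 + 0.04 = 0.1.
Golden rule sets MPK = n+g+δ: 0.47·k^(0.47−1) = 0.1, so k_gold = (0.47/0.1)^(1/0.53) ≈ 18.5400.
y_gold = 18.5400^0.47 ≈ 3.9447.
c_gold = y_gold − (n+g+δ)·k_gold = 3.9447 − 0.1·18.5400 ≈ 2.0907.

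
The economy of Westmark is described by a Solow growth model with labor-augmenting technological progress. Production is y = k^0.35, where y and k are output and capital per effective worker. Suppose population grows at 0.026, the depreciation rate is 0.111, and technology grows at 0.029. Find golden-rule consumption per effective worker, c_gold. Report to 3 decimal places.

The effective depreciation rate is n + g + δ = 0.026 + 0.029 + 0.111 = 0.166.
Golden rule sets MPK = n+g+δ: 0.35·k^(0.35−1) = 0.166, so k_gold = (0.35/0.166)^(1/0.65) ≈ 3.1506.
y_gold = 3.1506^0.35 ≈ 1.4943.
c_gold = y_gold − (n+g+δ)·k_gold = 1.4943 − 0.166·3.1506 ≈ 0.9713.

c_gold ≈ 0.971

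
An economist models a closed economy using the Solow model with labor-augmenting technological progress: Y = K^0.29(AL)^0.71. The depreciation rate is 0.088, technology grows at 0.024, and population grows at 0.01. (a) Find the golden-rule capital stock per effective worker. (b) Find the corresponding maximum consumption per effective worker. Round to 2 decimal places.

The effective depreciation rate is n + g + δ = 0.01 + 0.024 + 0.088 = 0.122.
Golden rule sets MPK = n+g+δ: 0.29·k^(0.29−1) = 0.122, so k_gold = (0.29/0.122)^(1/0.71) ≈ 3.3856.
y_gold = 3.3856^0.29 ≈ 1.4243; c_gold = y_gold − 0.122·k_gold ≈ 1.0112.

(a) k_gold ≈ 3.39; (b) c_gold ≈ 1.01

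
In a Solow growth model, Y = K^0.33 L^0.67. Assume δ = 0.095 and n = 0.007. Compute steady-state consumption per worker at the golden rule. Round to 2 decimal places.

Capital per worker breaks even when investment replaces (n + δ)·k; here n + δ = 0.102.
Maximizing c = f(k) − (n+δ)·k gives f'(k) = n+δ, i.e. 0.33·k^(0.33−1) = 0.102, so k_gold = (0.33/0.102)^(1/0.67) ≈ 5.7685.
y_gold = 5.7685^0.33 ≈ 1.7830.
c_gold = y_gold − (n+δ)·k_gold = 1.7830 − 0.102·5.7685 ≈ 1.1946.

c_gold ≈ 1.19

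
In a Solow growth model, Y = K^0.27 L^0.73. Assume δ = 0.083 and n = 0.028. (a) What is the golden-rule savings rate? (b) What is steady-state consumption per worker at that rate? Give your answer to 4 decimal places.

n + δ = 0.028 + 0.083 = 0.111.
For Cobb-Douglas, s_gold equals capital's share: s_gold = 0.27.
At the golden rule the marginal product of capital equals n+δ: 0.27·k^(0.27−1) = 0.111. Solving, k_gold = (0.27/0.111)^(1/0.73) ≈ 3.3793.
y_gold = 3.3793^0.27 ≈ 1.3893; c_gold = (1−0.27)·y_gold ≈ 1.0142.

(a) s_gold = 0.2700; (b) c_gold ≈ 1.0142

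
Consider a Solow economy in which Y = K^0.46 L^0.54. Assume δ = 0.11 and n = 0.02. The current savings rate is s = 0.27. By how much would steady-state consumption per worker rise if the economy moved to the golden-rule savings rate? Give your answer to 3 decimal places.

Δc ≈ 0.224

Break-even investment rate: n + δ = 0.02 + 0.11 = 0.13.
Current steady state (s = 0.27): k* = (0.27/0.13)^(1/0.54) ≈ 3.8709, y* = 3.8709^0.46 ≈ 1.8638, c* = (1−0.27)·1.8638 ≈ 1.3606.
At the golden rule the marginal product of capital equals n+δ: 0.46·k^(0.46−1) = 0.13. Solving, k_gold = (0.46/0.13)^(1/0.54) ≈ 10.3830.
y_gold = 10.3830^0.46 ≈ 2.9343, c_gold = y_gold − 0.13·k_gold ≈ 1.5845.
Gain: Δc = 1.5845 − 1.3606 ≈ 0.2240.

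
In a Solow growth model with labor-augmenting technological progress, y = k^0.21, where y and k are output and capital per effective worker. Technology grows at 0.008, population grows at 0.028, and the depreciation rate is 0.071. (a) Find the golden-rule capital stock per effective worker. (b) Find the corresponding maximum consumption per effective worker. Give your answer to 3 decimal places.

n + g + δ = 0.028 + 0.008 + 0.071 = 0.107.
Setting f'(k) = n+g+δ gives 0.21·k^(0.21−1) = 0.107, hence k_gold = (0.21/0.107)^(1/0.79) ≈ 2.3479.
y_gold = 2.3479^0.21 ≈ 1.1963; c_gold = y_gold − 0.107·k_gold ≈ 0.9451.

(a) k_gold ≈ 2.348; (b) c_gold ≈ 0.945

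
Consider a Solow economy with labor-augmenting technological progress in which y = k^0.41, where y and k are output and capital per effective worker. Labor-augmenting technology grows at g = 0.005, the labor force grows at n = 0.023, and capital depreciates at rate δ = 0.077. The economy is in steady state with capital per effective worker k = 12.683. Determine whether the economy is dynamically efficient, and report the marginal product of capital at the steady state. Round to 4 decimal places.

The effective depreciation rate is n + g + δ = 0.023 + 0.005 + 0.077 = 0.105.
MPK = 0.41·k^(0.41−1) = 0.41·12.683^(-0.59) ≈ 0.0916.
MPK < 0.105, so the economy is dynamically inefficient (over-saving).

dynamically inefficient; MPK ≈ 0.0916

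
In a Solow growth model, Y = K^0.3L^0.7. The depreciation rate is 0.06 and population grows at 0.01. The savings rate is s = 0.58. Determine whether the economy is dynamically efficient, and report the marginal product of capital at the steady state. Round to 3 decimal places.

dynamically inefficient; MPK ≈ 0.036

Capital per worker breaks even when investment replaces (n + δ)·k; here n + δ = 0.07.
Steady-state k*: s·k^0.3 = 0.07·k gives k* = (0.58/0.07)^(1/0.7) ≈ 20.5069.
MPK = 0.3·20.5069^(-0.7) ≈ 0.0362.
MPK < n+δ = 0.07, so the economy is dynamically inefficient (over-saving).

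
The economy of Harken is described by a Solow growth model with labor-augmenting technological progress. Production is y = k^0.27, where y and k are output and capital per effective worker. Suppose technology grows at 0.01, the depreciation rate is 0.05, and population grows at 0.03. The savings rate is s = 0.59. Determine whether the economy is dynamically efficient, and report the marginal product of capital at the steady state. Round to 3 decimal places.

dynamically inefficient; MPK ≈ 0.041

Break-even investment rate: n + g + δ = 0.03 + 0.01 + 0.05 = 0.09.
Steady-state k*: s·k^0.27 = 0.09·k gives k* = (0.59/0.09)^(1/0.73) ≈ 13.1414.
MPK = 0.27·13.1414^(-0.73) ≈ 0.0412.
MPK < n+g+δ = 0.09, so the economy is dynamically inefficient (over-saving).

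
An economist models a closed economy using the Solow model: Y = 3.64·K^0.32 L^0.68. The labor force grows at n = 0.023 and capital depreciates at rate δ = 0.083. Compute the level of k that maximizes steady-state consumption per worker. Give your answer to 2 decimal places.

Capital per worker breaks even when investment replaces (n + δ)·k; here n + δ = 0.106.
Golden rule sets MPK = n+δ: 0.32·3.64·k^(0.32−1) = 0.106, so k_gold = (0.32·3.64/0.106)^(1/0.68) ≈ 33.9471.

k_gold ≈ 33.95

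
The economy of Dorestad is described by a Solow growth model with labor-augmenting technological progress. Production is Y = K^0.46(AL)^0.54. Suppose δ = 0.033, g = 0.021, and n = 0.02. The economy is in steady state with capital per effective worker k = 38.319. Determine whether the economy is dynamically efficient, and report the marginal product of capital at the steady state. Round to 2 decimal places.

dynamically inefficient; MPK ≈ 0.06

n + g + δ = 0.02 + 0.021 + 0.033 = 0.074.
MPK = 0.46·k^(0.46−1) = 0.46·38.319^(-0.54) ≈ 0.0642.
MPK < 0.074, so the economy is dynamically inefficient (over-saving).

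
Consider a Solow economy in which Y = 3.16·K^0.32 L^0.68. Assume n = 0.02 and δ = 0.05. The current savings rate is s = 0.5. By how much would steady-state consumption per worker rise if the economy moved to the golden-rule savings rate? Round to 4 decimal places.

Δc ≈ 0.7012

The effective depreciation rate is n + δ = 0.02 + 0.05 = 0.07.
Current steady state (s = 0.5): k* = (0.5·3.16/0.07)^(1/0.68) ≈ 97.8426, y* = 3.16·97.8426^0.32 ≈ 13.6980, c* = (1−0.5)·13.6980 ≈ 6.8490.
Setting f'(k) = n+δ gives 0.32·3.16·k^(0.32−1) = 0.07, hence k_gold = (0.32·3.16/0.07)^(1/0.68) ≈ 50.7573.
y_gold = 3.16·50.7573^0.32 ≈ 11.1032, c_gold = y_gold − 0.07·k_gold ≈ 7.5501.
Gain: Δc = 7.5501 − 6.8490 ≈ 0.7012.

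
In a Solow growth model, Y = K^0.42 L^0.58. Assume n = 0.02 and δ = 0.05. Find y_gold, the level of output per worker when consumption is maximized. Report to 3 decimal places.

y_gold ≈ 3.660

Capital per worker breaks even when investment replaces (n + δ)·k; here n + δ = 0.07.
Maximizing c = f(k) − (n+δ)·k gives f'(k) = n+δ, i.e. 0.42·k^(0.42−1) = 0.07, so k_gold = (0.42/0.07)^(1/0.58) ≈ 21.9604.
Output: y_gold = k_gold^0.42 = 21.9604^0.42 ≈ 3.6601.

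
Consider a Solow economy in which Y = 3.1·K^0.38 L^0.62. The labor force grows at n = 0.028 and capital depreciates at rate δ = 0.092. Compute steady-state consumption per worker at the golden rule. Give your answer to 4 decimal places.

c_gold ≈ 7.7935

The effective depreciation rate is n + δ = 0.028 + 0.092 = 0.12.
Maximizing c = f(k) − (n+δ)·k gives f'(k) = n+δ, i.e. 0.38·3.1·k^(0.38−1) = 0.12, so k_gold = (0.38·3.1/0.12)^(1/0.62) ≈ 39.8054.
y_gold = 3.1·39.8054^0.38 ≈ 12.5701.
c_gold = y_gold − (n+δ)·k_gold = 12.5701 − 0.12·39.8054 ≈ 7.7935.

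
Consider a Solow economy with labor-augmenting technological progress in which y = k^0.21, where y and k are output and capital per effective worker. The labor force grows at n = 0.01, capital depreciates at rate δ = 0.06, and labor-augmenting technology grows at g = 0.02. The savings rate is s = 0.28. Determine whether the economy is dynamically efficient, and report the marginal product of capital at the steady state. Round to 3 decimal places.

dynamically inefficient; MPK ≈ 0.067

The effective depreciation rate is n + g + δ = 0.01 + 0.02 + 0.06 = 0.09.
Steady-state k*: s·k^0.21 = 0.09·k gives k* = (0.28/0.09)^(1/0.79) ≈ 4.2067.
MPK = 0.21·4.2067^(-0.79) ≈ 0.0675.
MPK < n+g+δ = 0.09, so the economy is dynamically inefficient (over-saving).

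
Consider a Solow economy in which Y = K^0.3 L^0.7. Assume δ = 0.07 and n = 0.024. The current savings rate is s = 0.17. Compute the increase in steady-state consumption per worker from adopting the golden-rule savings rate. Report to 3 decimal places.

Capital per worker breaks even when investment replaces (n + δ)·k; here n + δ = 0.094.
Current steady state (s = 0.17): k* = (0.17/0.094)^(1/0.7) ≈ 2.3313, y* = 2.3313^0.3 ≈ 1.2891, c* = (1−0.17)·1.2891 ≈ 1.0699.
At the golden rule the marginal product of capital equals n+δ: 0.3·k^(0.3−1) = 0.094. Solving, k_gold = (0.3/0.094)^(1/0.7) ≈ 5.2480.
y_gold = 5.2480^0.3 ≈ 1.6444, c_gold = y_gold − 0.094·k_gold ≈ 1.1511.
Gain: Δc = 1.1511 − 1.0699 ≈ 0.0811.

Δc ≈ 0.081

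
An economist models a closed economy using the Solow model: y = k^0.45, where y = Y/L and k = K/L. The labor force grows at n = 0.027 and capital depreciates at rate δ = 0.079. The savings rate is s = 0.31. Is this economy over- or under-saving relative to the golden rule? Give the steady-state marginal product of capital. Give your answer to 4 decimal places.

Break-even investment rate: n + δ = 0.027 + 0.079 = 0.106.
Steady-state k*: s·k^0.45 = 0.106·k gives k* = (0.31/0.106)^(1/0.55) ≈ 7.0368.
MPK = 0.45·7.0368^(-0.55) ≈ 0.1539.
MPK > n+δ = 0.106, so the economy is dynamically efficient (under-saving).

under-saving; MPK ≈ 0.1539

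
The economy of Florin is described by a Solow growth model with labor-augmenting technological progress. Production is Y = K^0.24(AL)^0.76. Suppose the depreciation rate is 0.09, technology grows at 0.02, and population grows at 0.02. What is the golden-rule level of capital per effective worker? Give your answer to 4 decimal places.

k_gold ≈ 2.2405

The effective depreciation rate is n + g + δ = 0.02 + 0.02 + 0.09 = 0.13.
Maximizing c = f(k) − (n+g+δ)·k gives f'(k) = n+g+δ, i.e. 0.24·k^(0.24−1) = 0.13, so k_gold = (0.24/0.13)^(1/0.76) ≈ 2.2405.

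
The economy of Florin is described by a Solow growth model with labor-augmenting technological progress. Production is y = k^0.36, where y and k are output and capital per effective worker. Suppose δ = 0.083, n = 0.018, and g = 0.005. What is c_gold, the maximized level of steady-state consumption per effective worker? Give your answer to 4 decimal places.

c_gold ≈ 1.2731

Break-even investment rate: n + g + δ = 0.018 + 0.005 + 0.083 = 0.106.
Maximizing c = f(k) − (n+g+δ)·k gives f'(k) = n+g+δ, i.e. 0.36·k^(0.36−1) = 0.106, so k_gold = (0.36/0.106)^(1/0.64) ≈ 6.7559.
y_gold = 6.7559^0.36 ≈ 1.9892.
c_gold = y_gold − (n+g+δ)·k_gold = 1.9892 − 0.106·6.7559 ≈ 1.2731.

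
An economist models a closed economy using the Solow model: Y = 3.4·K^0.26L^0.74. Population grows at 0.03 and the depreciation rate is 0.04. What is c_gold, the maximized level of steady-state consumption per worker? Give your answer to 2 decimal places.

c_gold ≈ 6.13

Capital per worker breaks even when investment replaces (n + δ)·k; here n + δ = 0.07.
Setting f'(k) = n+δ gives 0.26·3.4·k^(0.26−1) = 0.07, hence k_gold = (0.26·3.4/0.07)^(1/0.74) ≈ 30.7834.
y_gold = 3.4·30.7834^0.26 ≈ 8.2878.
c_gold = y_gold − (n+δ)·k_gold = 8.2878 − 0.07·30.7834 ≈ 6.1330.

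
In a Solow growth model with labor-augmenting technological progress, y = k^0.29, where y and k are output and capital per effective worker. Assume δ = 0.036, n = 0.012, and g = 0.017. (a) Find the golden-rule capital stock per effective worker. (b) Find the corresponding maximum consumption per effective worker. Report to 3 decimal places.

Capital per effective worker breaks even when investment replaces (n + g + δ)·k; here n + g + δ = 0.065.
Setting f'(k) = n+g+δ gives 0.29·k^(0.29−1) = 0.065, hence k_gold = (0.29/0.065)^(1/0.71) ≈ 8.2180.
y_gold = 8.2180^0.29 ≈ 1.8420; c_gold = y_gold − 0.065·k_gold ≈ 1.3078.

(a) k_gold ≈ 8.218; (b) c_gold ≈ 1.308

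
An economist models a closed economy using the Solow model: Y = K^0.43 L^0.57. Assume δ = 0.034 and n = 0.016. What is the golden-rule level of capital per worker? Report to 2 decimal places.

k_gold ≈ 43.60

Capital per worker breaks even when investment replaces (n + δ)·k; here n + δ = 0.05.
At the golden rule the marginal product of capital equals n+δ: 0.43·k^(0.43−1) = 0.05. Solving, k_gold = (0.43/0.05)^(1/0.57) ≈ 43.5984.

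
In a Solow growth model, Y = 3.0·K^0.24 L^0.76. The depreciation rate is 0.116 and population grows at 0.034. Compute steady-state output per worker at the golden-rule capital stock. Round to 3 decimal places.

The effective depreciation rate is n + δ = 0.034 + 0.116 = 0.15.
Golden rule sets MPK = n+δ: 0.24·3.0·k^(0.24−1) = 0.15, so k_gold = (0.24·3.0/0.15)^(1/0.76) ≈ 7.8772.
Output: y_gold = 3.0·k_gold^0.24 = 3.0·7.8772^0.24 ≈ 4.9232.

y_gold ≈ 4.923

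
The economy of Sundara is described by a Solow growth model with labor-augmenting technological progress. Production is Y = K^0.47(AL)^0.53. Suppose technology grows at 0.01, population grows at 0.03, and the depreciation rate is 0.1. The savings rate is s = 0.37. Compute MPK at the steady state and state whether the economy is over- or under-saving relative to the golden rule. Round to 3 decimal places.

under-saving; MPK ≈ 0.178

n + g + δ = 0.03 + 0.01 + 0.1 = 0.14.
Steady-state k*: s·k^0.47 = 0.14·k gives k* = (0.37/0.14)^(1/0.53) ≈ 6.2570.
MPK = 0.47·6.2570^(-0.53) ≈ 0.1778.
MPK > n+g+δ = 0.14, so the economy is dynamically efficient (under-saving).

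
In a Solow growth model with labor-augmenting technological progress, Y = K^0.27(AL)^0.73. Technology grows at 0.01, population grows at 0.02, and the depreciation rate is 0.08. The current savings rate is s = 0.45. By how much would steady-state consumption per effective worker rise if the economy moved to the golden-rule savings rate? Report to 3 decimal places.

Δc ≈ 0.091

The effective depreciation rate is n + g + δ = 0.02 + 0.01 + 0.08 = 0.11.
Current steady state (s = 0.45): k* = (0.45/0.11)^(1/0.73) ≈ 6.8883, y* = 6.8883^0.27 ≈ 1.6838, c* = (1−0.45)·1.6838 ≈ 0.9261.
Setting f'(k) = n+g+δ gives 0.27·k^(0.27−1) = 0.11, hence k_gold = (0.27/0.11)^(1/0.73) ≈ 3.4214.
y_gold = 3.4214^0.27 ≈ 1.3939, c_gold = y_gold − 0.11·k_gold ≈ 1.0176.
Gain: Δc = 1.0176 − 0.9261 ≈ 0.0915.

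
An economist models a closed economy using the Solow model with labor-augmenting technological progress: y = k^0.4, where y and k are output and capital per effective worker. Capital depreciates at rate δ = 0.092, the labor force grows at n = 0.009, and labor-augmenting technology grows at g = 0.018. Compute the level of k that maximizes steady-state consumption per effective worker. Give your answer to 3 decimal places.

k_gold ≈ 7.543

n + g + δ = 0.009 + 0.018 + 0.092 = 0.119.
At the golden rule the marginal product of capital equals n+g+δ: 0.4·k^(0.4−1) = 0.119. Solving, k_gold = (0.4/0.119)^(1/0.6) ≈ 7.5426.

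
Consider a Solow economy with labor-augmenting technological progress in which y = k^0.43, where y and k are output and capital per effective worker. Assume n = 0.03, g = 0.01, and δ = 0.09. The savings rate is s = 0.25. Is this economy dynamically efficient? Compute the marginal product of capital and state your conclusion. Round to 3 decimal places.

dynamically efficient; MPK ≈ 0.224

n + g + δ = 0.03 + 0.01 + 0.09 = 0.13.
Steady-state k*: s·k^0.43 = 0.13·k gives k* = (0.25/0.13)^(1/0.57) ≈ 3.1495.
MPK = 0.43·3.1495^(-0.57) ≈ 0.2236.
MPK > n+g+δ = 0.13, so the economy is dynamically efficient (under-saving).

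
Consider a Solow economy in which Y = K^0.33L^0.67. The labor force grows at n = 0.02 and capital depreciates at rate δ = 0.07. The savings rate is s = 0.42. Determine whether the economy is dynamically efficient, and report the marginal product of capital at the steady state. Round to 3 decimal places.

dynamically inefficient; MPK ≈ 0.071

n + δ = 0.02 + 0.07 = 0.09.
Steady-state k*: s·k^0.33 = 0.09·k gives k* = (0.42/0.09)^(1/0.67) ≈ 9.9659.
MPK = 0.33·9.9659^(-0.67) ≈ 0.0707.
MPK < n+δ = 0.09, so the economy is dynamically inefficient (over-saving).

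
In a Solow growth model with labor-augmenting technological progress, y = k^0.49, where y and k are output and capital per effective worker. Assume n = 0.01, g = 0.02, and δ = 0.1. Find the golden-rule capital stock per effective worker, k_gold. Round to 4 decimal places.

k_gold ≈ 13.4868

The effective depreciation rate is n + g + δ = 0.01 + 0.02 + 0.1 = 0.13.
Maximizing c = f(k) − (n+g+δ)·k gives f'(k) = n+g+δ, i.e. 0.49·k^(0.49−1) = 0.13, so k_gold = (0.49/0.13)^(1/0.51) ≈ 13.4868.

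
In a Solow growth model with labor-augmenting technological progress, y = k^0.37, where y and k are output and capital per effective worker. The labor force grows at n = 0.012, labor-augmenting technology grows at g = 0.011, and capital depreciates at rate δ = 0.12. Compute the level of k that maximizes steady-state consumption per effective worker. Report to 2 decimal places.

k_gold ≈ 4.52

n + g + δ = 0.012 + 0.011 + 0.12 = 0.143.
Golden rule sets MPK = n+g+δ: 0.37·k^(0.37−1) = 0.143, so k_gold = (0.37/0.143)^(1/0.63) ≈ 4.5221.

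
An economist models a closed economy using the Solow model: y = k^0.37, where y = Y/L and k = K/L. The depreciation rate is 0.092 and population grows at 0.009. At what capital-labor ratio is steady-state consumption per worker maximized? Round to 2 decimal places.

k_gold ≈ 7.85

The effective depreciation rate is n + δ = 0.009 + 0.092 = 0.101.
At the golden rule the marginal product of capital equals n+δ: 0.37·k^(0.37−1) = 0.101. Solving, k_gold = (0.37/0.101)^(1/0.63) ≈ 7.8532.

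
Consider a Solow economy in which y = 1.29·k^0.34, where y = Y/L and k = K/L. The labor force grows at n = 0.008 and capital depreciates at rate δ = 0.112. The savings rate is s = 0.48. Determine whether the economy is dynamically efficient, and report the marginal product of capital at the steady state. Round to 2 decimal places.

dynamically inefficient; MPK ≈ 0.09

Break-even investment rate: n + δ = 0.008 + 0.112 = 0.12.
Steady-state k*: s·A·k^0.34 = 0.12·k gives k* = (0.48·1.29/0.12)^(1/0.66) ≈ 12.0163.
MPK = 0.34·1.29·12.0163^(-0.66) ≈ 0.0850.
MPK < n+δ = 0.12, so the economy is dynamically inefficient (over-saving).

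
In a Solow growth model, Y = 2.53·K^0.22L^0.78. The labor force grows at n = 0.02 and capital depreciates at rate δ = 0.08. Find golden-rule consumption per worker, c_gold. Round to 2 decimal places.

n + δ = 0.02 + 0.08 = 0.1.
Golden rule sets MPK = n+δ: 0.22·2.53·k^(0.22−1) = 0.1, so k_gold = (0.22·2.53/0.1)^(1/0.78) ≈ 9.0328.
y_gold = 2.53·9.0328^0.22 ≈ 4.1058.
c_gold = y_gold − (n+δ)·k_gold = 4.1058 − 0.1·9.0328 ≈ 3.2026.

c_gold ≈ 3.20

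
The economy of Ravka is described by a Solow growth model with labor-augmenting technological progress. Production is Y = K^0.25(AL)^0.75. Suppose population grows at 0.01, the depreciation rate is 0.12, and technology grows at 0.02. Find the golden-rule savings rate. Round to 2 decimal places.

s_gold = 0.25

Capital per effective worker breaks even when investment replaces (n + g + δ)·k; here n + g + δ = 0.15.
At the golden rule MPK = n+g+δ, and in any Cobb-Douglas steady state s = (n+g+δ)·k/y = MPK·k/y = capital's share 0.25.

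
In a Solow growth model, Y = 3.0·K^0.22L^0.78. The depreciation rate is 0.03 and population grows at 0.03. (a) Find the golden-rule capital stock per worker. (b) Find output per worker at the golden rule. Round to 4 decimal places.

(a) k_gold ≈ 21.6331; (b) y_gold ≈ 5.8999

n + δ = 0.03 + 0.03 = 0.06.
Maximizing c = f(k) − (n+δ)·k gives f'(k) = n+δ, i.e. 0.22·3.0·k^(0.22−1) = 0.06, so k_gold = (0.22·3.0/0.06)^(1/0.78) ≈ 21.6331.
y_gold = 3.0·21.6331^0.22 ≈ 5.8999.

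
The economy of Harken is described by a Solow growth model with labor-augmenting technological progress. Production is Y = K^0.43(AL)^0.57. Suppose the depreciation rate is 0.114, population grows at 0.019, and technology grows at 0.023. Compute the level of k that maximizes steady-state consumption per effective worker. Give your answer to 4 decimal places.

k_gold ≈ 5.9229

Break-even investment rate: n + g + δ = 0.019 + 0.023 + 0.114 = 0.156.
Golden rule sets MPK = n+g+δ: 0.43·k^(0.43−1) = 0.156, so k_gold = (0.43/0.156)^(1/0.57) ≈ 5.9229.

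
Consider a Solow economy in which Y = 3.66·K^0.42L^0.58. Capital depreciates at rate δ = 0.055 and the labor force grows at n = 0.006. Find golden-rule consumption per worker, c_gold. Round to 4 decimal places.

n + δ = 0.006 + 0.055 = 0.061.
At the golden rule the marginal product of capital equals n+δ: 0.42·3.66·k^(0.42−1) = 0.061. Solving, k_gold = (0.42·3.66/0.061)^(1/0.58) ≈ 260.7401.
y_gold = 3.66·260.7401^0.42 ≈ 37.8694.
c_gold = y_gold − (n+δ)·k_gold = 37.8694 − 0.061·260.7401 ≈ 21.9642.

c_gold ≈ 21.9642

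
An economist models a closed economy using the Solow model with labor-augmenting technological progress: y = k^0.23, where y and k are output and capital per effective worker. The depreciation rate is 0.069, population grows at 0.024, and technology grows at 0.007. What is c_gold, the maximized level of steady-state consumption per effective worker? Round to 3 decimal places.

c_gold ≈ 0.988

The effective depreciation rate is n + g + δ = 0.024 + 0.007 + 0.069 = 0.1.
Maximizing c = f(k) − (n+g+δ)·k gives f'(k) = n+g+δ, i.e. 0.23·k^(0.23−1) = 0.1, so k_gold = (0.23/0.1)^(1/0.77) ≈ 2.9497.
y_gold = 2.9497^0.23 ≈ 1.2825.
c_gold = y_gold − (n+g+δ)·k_gold = 1.2825 − 0.1·2.9497 ≈ 0.9875.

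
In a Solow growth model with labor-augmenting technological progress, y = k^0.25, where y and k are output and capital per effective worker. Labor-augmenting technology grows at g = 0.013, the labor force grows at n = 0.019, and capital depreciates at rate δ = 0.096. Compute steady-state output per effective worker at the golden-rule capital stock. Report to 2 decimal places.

y_gold ≈ 1.25

The effective depreciation rate is n + g + δ = 0.019 + 0.013 + 0.096 = 0.128.
Golden rule sets MPK = n+g+δ: 0.25·k^(0.25−1) = 0.128, so k_gold = (0.25/0.128)^(1/0.75) ≈ 2.4414.
Output: y_gold = k_gold^0.25 = 2.4414^0.25 ≈ 1.2500.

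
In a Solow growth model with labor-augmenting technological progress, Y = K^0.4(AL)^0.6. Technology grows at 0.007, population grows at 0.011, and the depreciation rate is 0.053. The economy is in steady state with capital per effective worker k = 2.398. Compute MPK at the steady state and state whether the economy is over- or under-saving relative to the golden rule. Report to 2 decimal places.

under-saving; MPK ≈ 0.24

The effective depreciation rate is n + g + δ = 0.011 + 0.007 + 0.053 = 0.071.
MPK = 0.4·k^(0.4−1) = 0.4·2.398^(-0.6) ≈ 0.2367.
MPK > 0.071, so the economy is dynamically efficient (under-saving).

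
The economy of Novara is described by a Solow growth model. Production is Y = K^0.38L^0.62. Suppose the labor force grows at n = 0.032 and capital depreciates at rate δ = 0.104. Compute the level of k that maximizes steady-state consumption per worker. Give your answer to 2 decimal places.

The effective depreciation rate is n + δ = 0.032 + 0.104 = 0.136.
Maximizing c = f(k) − (n+δ)·k gives f'(k) = n+δ, i.e. 0.38·k^(0.38−1) = 0.136, so k_gold = (0.38/0.136)^(1/0.62) ≈ 5.2450.

k_gold ≈ 5.25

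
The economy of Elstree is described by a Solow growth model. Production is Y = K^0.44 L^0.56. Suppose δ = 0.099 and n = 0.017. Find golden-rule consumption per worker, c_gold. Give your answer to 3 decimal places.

c_gold ≈ 1.596

The effective depreciation rate is n + δ = 0.017 + 0.099 = 0.116.
At the golden rule the marginal product of capital equals n+δ: 0.44·k^(0.44−1) = 0.116. Solving, k_gold = (0.44/0.116)^(1/0.56) ≈ 10.8123.
y_gold = 10.8123^0.44 ≈ 2.8505.
c_gold = y_gold − (n+δ)·k_gold = 2.8505 − 0.116·10.8123 ≈ 1.5963.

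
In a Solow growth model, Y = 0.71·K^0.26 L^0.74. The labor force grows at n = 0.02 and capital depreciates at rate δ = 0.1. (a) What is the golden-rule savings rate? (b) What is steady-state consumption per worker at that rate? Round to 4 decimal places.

n + δ = 0.02 + 0.1 = 0.12.
For Cobb-Douglas, s_gold equals capital's share: s_gold = 0.26.
At the golden rule the marginal product of capital equals n+δ: 0.26·0.71·k^(0.26−1) = 0.12. Solving, k_gold = (0.26·0.71/0.12)^(1/0.74) ≈ 1.7897.
y_gold = 0.71·1.7897^0.26 ≈ 0.8260; c_gold = (1−0.26)·y_gold ≈ 0.6112.

(a) s_gold = 0.2600; (b) c_gold ≈ 0.6112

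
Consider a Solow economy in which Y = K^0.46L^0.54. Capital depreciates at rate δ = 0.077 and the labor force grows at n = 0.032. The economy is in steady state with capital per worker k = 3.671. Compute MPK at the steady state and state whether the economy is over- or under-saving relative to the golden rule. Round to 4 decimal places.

under-saving; MPK ≈ 0.2279

Capital per worker breaks even when investment replaces (n + δ)·k; here n + δ = 0.109.
MPK = 0.46·k^(0.46−1) = 0.46·3.671^(-0.54) ≈ 0.2279.
MPK > 0.109, so the economy is dynamically efficient (under-saving).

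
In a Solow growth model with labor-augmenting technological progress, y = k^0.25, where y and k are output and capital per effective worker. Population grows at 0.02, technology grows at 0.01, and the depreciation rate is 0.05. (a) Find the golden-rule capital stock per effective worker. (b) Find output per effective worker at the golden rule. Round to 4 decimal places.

The effective depreciation rate is n + g + δ = 0.02 + 0.01 + 0.05 = 0.08.
At the golden rule the marginal product of capital equals n+g+δ: 0.25·k^(0.25−1) = 0.08. Solving, k_gold = (0.25/0.08)^(1/0.75) ≈ 4.5688.
y_gold = 4.5688^0.25 ≈ 1.4620.

(a) k_gold ≈ 4.5688; (b) y_gold ≈ 1.4620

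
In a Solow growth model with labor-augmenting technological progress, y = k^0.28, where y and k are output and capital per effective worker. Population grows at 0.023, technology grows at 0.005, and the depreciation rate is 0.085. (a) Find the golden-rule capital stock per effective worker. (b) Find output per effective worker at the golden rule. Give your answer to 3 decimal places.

n + g + δ = 0.023 + 0.005 + 0.085 = 0.113.
Maximizing c = f(k) − (n+g+δ)·k gives f'(k) = n+g+δ, i.e. 0.28·k^(0.28−1) = 0.113, so k_gold = (0.28/0.113)^(1/0.72) ≈ 3.5264.
y_gold = 3.5264^0.28 ≈ 1.4232.

(a) k_gold ≈ 3.526; (b) y_gold ≈ 1.423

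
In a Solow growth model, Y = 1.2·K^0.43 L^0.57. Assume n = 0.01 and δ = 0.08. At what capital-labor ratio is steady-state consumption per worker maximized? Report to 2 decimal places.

The effective depreciation rate is n + δ = 0.01 + 0.08 = 0.09.
Setting f'(k) = n+δ gives 0.43·1.2·k^(0.43−1) = 0.09, hence k_gold = (0.43·1.2/0.09)^(1/0.57) ≈ 21.4062.

k_gold ≈ 21.41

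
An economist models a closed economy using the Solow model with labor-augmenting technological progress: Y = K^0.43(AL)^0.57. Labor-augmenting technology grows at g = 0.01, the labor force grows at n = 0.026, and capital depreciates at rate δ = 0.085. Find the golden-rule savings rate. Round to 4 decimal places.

The effective depreciation rate is n + g + δ = 0.026 + 0.01 + 0.085 = 0.121.
At the golden rule MPK = n+g+δ, and in any Cobb-Douglas steady state s = (n+g+δ)·k/y = MPK·k/y = capital's share 0.43.

s_gold = 0.4300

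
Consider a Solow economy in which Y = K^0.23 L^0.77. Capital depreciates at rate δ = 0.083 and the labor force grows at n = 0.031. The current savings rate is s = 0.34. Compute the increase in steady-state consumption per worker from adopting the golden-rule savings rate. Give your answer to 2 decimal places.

Δc ≈ 0.03

Capital per worker breaks even when investment replaces (n + δ)·k; here n + δ = 0.114.
Current steady state (s = 0.34): k* = (0.34/0.114)^(1/0.77) ≈ 4.1336, y* = 4.1336^0.23 ≈ 1.3860, c* = (1−0.34)·1.3860 ≈ 0.9147.
Setting f'(k) = n+δ gives 0.23·k^(0.23−1) = 0.114, hence k_gold = (0.23/0.114)^(1/0.77) ≈ 2.4881.
y_gold = 2.4881^0.23 ≈ 1.2332, c_gold = y_gold − 0.114·k_gold ≈ 0.9496.
Gain: Δc = 0.9496 − 0.9147 ≈ 0.0349.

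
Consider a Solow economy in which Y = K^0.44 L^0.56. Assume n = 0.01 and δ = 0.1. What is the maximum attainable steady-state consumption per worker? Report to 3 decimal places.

The effective depreciation rate is n + δ = 0.01 + 0.1 = 0.11.
Setting f'(k) = n+δ gives 0.44·k^(0.44−1) = 0.11, hence k_gold = (0.44/0.11)^(1/0.56) ≈ 11.8880.
y_gold = 11.8880^0.44 ≈ 2.9720.
c_gold = y_gold − (n+δ)·k_gold = 2.9720 − 0.11·11.8880 ≈ 1.6643.

c_gold ≈ 1.664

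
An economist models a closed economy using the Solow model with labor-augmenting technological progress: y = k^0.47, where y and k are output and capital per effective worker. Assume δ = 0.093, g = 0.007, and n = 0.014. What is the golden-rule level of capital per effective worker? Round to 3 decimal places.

k_gold ≈ 14.479

n + g + δ = 0.014 + 0.007 + 0.093 = 0.114.
Setting f'(k) = n+g+δ gives 0.47·k^(0.47−1) = 0.114, hence k_gold = (0.47/0.114)^(1/0.53) ≈ 14.4791.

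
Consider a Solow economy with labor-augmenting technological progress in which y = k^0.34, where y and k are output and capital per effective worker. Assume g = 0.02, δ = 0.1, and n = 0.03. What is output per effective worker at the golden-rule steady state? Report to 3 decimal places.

y_gold ≈ 1.524

n + g + δ = 0.03 + 0.02 + 0.1 = 0.15.
Setting f'(k) = n+g+δ gives 0.34·k^(0.34−1) = 0.15, hence k_gold = (0.34/0.15)^(1/0.66) ≈ 3.4551.
Output: y_gold = k_gold^0.34 = 3.4551^0.34 ≈ 1.5243.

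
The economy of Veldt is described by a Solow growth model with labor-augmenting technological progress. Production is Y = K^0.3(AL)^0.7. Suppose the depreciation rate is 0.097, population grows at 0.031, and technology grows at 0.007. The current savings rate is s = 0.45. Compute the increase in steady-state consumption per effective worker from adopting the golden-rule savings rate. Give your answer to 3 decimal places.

Capital per effective worker breaks even when investment replaces (n + g + δ)·k; here n + g + δ = 0.135.
Current steady state (s = 0.45): k* = (0.45/0.135)^(1/0.7) ≈ 5.5843, y* = 5.5843^0.3 ≈ 1.6753, c* = (1−0.45)·1.6753 ≈ 0.9214.
Golden rule sets MPK = n+g+δ: 0.3·k^(0.3−1) = 0.135, so k_gold = (0.3/0.135)^(1/0.7) ≈ 3.1290.
y_gold = 3.1290^0.3 ≈ 1.4081, c_gold = y_gold − 0.135·k_gold ≈ 0.9856.
Gain: Δc = 0.9856 − 0.9214 ≈ 0.0642.

Δc ≈ 0.064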